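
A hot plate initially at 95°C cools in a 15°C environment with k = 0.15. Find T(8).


Newton's law: dT/dt = -k(T - T_a) has solution T(t) = T_a + (T₀ - T_a)e^(-kt).
Plug in T_a = 15, T₀ = 95, k = 0.15, t = 8: T(8) = 15 + (80)e^(-1.20) ≈ 39.1°C.


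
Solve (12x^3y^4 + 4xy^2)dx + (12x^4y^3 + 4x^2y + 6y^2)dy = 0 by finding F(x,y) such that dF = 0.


Check exactness: ∂M/∂y = 48x^3y^3 + 8xy and ∂N/∂x = 48x^3y^3 + 8xy; equal, so the equation is exact.
Integrate M with respect to x (treating y as constant): ∫M dx = 3x^4y^4 + 2x^2y^2 + h(y).
Differentiate w.r.t. y and set equal to N: the x-dependent terms already match, leaving h'(y) = 6y^2. Integrate: h(y) = 2y^3.
So F(x,y) = 3x^4y^4 + 2x^2y^2 + 2y^3.
General solution: 3x^4y^4 + 2x^2y^2 + 2y^3 = C.


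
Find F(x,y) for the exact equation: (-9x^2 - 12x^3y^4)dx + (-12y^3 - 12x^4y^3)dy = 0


Check exactness: ∂M/∂y = -48x^3y^3 and ∂N/∂x = -48x^3y^3; equal, so the equation is exact.
Integrate M with respect to x (treating y as constant): ∫M dx = -3x^3 - 3x^4y^4 + h(y).
Differentiate w.r.t. y and set equal to N: the x-dependent terms already match, leaving h'(y) = -12y^3. Integrate: h(y) = -3y^4.
So F(x,y) = -3y^4 - 3x^3 - 3x^4y^4.
General solution: -3y^4 - 3x^3 - 3x^4y^4 = C.


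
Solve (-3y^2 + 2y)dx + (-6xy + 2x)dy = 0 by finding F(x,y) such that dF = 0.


Check exactness: ∂M/∂y = -6y + 2 and ∂N/∂x = -6y + 2; equal, so the equation is exact.
Integrate M with respect to x (treating y as constant): ∫M dx = -3xy^2 + 2xy + h(y).
Differentiate w.r.t. y and set equal to N: all terms match, so h'(y) = 0 and h is a constant absorbed into C.
General solution: -3xy^2 + 2xy = C.


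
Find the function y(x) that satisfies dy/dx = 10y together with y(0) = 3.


General solution of y' = 10y is y = Ce^(10x).
Apply y(0) = 3: C = 3.
Particular solution: y = 3e^(10x).


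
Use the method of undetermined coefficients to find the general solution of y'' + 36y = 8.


Homogeneous part: r² + 36 = 0 ⇒ r = ±6i, so y_h = C₁cos(6x) + C₂sin(6x).
Try constant y_p = A; plug in: 36A = 8 ⇒ A = 2/9.
General solution: y = C₁cos(6x) + C₂sin(6x) + 2/9.


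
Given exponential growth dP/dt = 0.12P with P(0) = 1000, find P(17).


The ODE dP/dt = 0.12P has solution P(t) = P(0)e^(0.12t).
Substitute P(0) = 1000 and t = 17: P(17) = 1000 e^(2.04) ≈ 7691.


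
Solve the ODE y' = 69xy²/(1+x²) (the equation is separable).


Separate: dy/y² = 69x/(1+x²) dx.
Integrate LHS: ∫ dy/y² = -1/y.
Integrate RHS via u = 1+x²: (69/2)ln(1+x²) + C.
Result: -1/y = (69/2)ln(1+x²) + C.


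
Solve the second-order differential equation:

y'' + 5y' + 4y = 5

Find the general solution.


Characteristic roots of r² + 5r + 4 = 0 are -1, -4.
y_h = C₁e^(-x) + C₂e^(-4x).
Constant forcing; try y_p = A. Then 4A = 5 ⇒ A = 5/4.
General solution: y = C₁e^(-x) + C₂e^(-4x) + 5/4.


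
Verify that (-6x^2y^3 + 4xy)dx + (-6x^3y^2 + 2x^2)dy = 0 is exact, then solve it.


Check exactness: ∂M/∂y = -18x^2y^2 + 4x and ∂N/∂x = -18x^2y^2 + 4x; equal, so the equation is exact.
Integrate M with respect to x (treating y as constant): ∫M dx = -2x^3y^3 + 2x^2y + h(y).
Differentiate w.r.t. y and set equal to N: all terms match, so h'(y) = 0 and h is a constant absorbed into C.
General solution: -2x^3y^3 + 2x^2y = C.


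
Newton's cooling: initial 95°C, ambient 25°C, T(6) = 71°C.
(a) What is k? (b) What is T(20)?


Newton's law: T(t) = T_a + (T₀ - T_a)e^(-kt).
(a) Use T(6) = 71: (71 - 25)/(95 - 25) = e^(-k·6), so k = -ln(0.657)/6 ≈ 0.0700.
(b) Apply k to t = 20: T(20) = 25 + (70)e^(-1.400) ≈ 42.3°C.


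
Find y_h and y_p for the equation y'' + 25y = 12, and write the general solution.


Homogeneous part: r² + 25 = 0 ⇒ r = ±5i, so y_h = C₁cos(5x) + C₂sin(5x).
Try constant y_p = A; plug in: 25A = 12 ⇒ A = 12/25.
General solution: y = C₁cos(5x) + C₂sin(5x) + 12/25.


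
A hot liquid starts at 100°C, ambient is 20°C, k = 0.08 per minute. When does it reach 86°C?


From T(t) = T_a + (T₀ - T_a)e^(-kt), set T(t) = 86:
(86 - 20) / (100 - 20) = e^(-0.08t), so t = -ln(0.825)/0.08 ≈ 2.4 minutes.


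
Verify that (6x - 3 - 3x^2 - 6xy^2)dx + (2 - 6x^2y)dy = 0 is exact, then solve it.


Check exactness: ∂M/∂y = -12xy and ∂N/∂x = -12xy; equal, so the equation is exact.
Integrate M with respect to x (treating y as constant): ∫M dx = 3x^2 - 3x - x^3 - 3x^2y^2 + h(y).
Differentiate w.r.t. y and set equal to N: the x-dependent terms already match, leaving h'(y) = 2. Integrate: h(y) = 2y.
So F(x,y) = 3x^2 + 2y - 3x - x^3 - 3x^2y^2.
General solution: 3x^2 + 2y - 3x - x^3 - 3x^2y^2 = C.


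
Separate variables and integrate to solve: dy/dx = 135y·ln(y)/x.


Separate: dy/[y ln(y)] = 135 dx/x.
Substitute u = ln(y): du/u = 135 dx/x.
Integrate: ln|ln(y)| = 135ln|x| + C₀, hence ln(y) = C·x^135.


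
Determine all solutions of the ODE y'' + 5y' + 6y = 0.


Characteristic equation: r² + 5r + 6 = 0.
Factor: (r + 2)(r + 3) = 0 ⇒ r = -2, -3 (distinct real).
General solution: y = C₁e^(-2x) + C₂e^(-3x).


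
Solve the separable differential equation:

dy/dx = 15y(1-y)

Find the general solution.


Separate: dy/[y(1-y)] = 15 dx.
Partial fractions: 1/[y(1-y)] = 1/y + 1/(1-y).
Integrate: ln|y/(1-y)| = 15x + C₀.
Solve for y: y = 1/(1 + Ce^(-15x)).


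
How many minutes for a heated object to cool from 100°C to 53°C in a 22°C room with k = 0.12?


From T(t) = T_a + (T₀ - T_a)e^(-kt), set T(t) = 53:
(53 - 22) / (100 - 22) = e^(-0.12t), so t = -ln(0.397)/0.12 ≈ 7.7 minutes.


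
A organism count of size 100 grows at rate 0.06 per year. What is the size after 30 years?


The ODE dP/dt = 0.06P has solution P(t) = P(0)e^(0.06t).
Substitute P(0) = 100 and t = 30: P(30) = 100 e^(1.80) ≈ 605.


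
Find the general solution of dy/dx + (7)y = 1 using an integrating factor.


P(x) = 7, Q(x) = 1; integrating factor μ = e^(7x).
(μ y)' = e^(7x) ⇒ μ y = (1/7)e^(7x) + C.
Divide by μ: y = 1/7 + Ce^(-7x).


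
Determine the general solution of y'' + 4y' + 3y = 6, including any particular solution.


Characteristic roots of r² + 4r + 3 = 0 are -3, -1.
y_h = C₁e^(-3x) + C₂e^(-x).
Constant forcing; try y_p = A. Then 3A = 6 ⇒ A = 2.
General solution: y = C₁e^(-3x) + C₂e^(-x) + 2.


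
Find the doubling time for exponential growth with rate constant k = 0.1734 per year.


Exponential growth: P(t) = P₀ e^(0.1734t). Set P(t)/P₀ = 2: e^(0.1734t) = 2.
Solve: t = ln(2)/0.1734 ≈ 4.00 years.


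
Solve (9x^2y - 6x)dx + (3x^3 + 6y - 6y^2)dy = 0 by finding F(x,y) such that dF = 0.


Check exactness: ∂M/∂y = 9x^2 and ∂N/∂x = 9x^2; equal, so the equation is exact.
Integrate M with respect to x (treating y as constant): ∫M dx = 3x^3y - 3x^2 + h(y).
Differentiate w.r.t. y and set equal to N: the x-dependent terms already match, leaving h'(y) = 6y - 6y^2. Integrate: h(y) = 3y^2 - 2y^3.
So F(x,y) = 3x^3y + 3y^2 - 2y^3 - 3x^2.
General solution: 3x^3y + 3y^2 - 2y^3 - 3x^2 = C.


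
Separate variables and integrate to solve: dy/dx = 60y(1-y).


Separate: dy/[y(1-y)] = 60 dx.
Partial fractions: 1/[y(1-y)] = 1/y + 1/(1-y).
Integrate: ln|y/(1-y)| = 60x + C₀.
Solve for y: y = 1/(1 + Ce^(-60x)).


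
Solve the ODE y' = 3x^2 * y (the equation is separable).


Separate variables: dy/y = 3x^2 dx.
Integrate: ln|y| = x^3 + C₀.
Exponentiate: y = Ce^(x^3).


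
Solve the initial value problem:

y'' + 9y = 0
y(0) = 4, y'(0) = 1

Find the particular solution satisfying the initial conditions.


Characteristic roots of r² + 9 = 0 are ±3i, so y = C₁cos(3x) + C₂sin(3x).
Apply y(0) = 4: C₁ = 4. Differentiate and apply y'(0) = 1: 3·C₂ = 1, so C₂ = 1/3.
Particular solution: y = 4cos(3x) + (1/3)sin(3x).


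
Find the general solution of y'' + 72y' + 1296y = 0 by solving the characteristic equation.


Characteristic equation: r² + 72r + 1296 = 0, i.e. (r + 36)² = 0.
Repeated root r = -36; include an x factor for the second linearly independent solution.
General solution: y = (C₁ + C₂x)e^(-36x).


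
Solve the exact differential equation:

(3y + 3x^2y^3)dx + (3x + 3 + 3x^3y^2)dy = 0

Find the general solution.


Check exactness: ∂M/∂y = 3 + 9x^2y^2 and ∂N/∂x = 3 + 9x^2y^2; equal, so the equation is exact.
Integrate M with respect to x (treating y as constant): ∫M dx = 3xy + x^3y^3 + h(y).
Differentiate w.r.t. y and set equal to N: the x-dependent terms already match, leaving h'(y) = 3. Integrate: h(y) = 3y.
So F(x,y) = 3xy + 3y + x^3y^3.
General solution: 3xy + 3y + x^3y^3 = C.


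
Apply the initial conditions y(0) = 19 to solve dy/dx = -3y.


General solution of y' = -3y is y = Ce^(-3x).
Apply y(0) = 19: C = 19.
Particular solution: y = 19e^(-3x).


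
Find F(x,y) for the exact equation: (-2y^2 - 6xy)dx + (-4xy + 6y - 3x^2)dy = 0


Check exactness: ∂M/∂y = -4y - 6x and ∂N/∂x = -4y - 6x; equal, so the equation is exact.
Integrate M with respect to x (treating y as constant): ∫M dx = -2xy^2 - 3x^2y + h(y).
Differentiate w.r.t. y and set equal to N: the x-dependent terms already match, leaving h'(y) = 6y. Integrate: h(y) = 3y^2.
So F(x,y) = -2xy^2 + 3y^2 - 3x^2y.
General solution: -2xy^2 + 3y^2 - 3x^2y = C.


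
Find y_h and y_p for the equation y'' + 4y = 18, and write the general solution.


Homogeneous part: r² + 4 = 0 ⇒ r = ±2i, so y_h = C₁cos(2x) + C₂sin(2x).
Try constant y_p = A; plug in: 4A = 18 ⇒ A = 9/2.
General solution: y = C₁cos(2x) + C₂sin(2x) + 9/2.


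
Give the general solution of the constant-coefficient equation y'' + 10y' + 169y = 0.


Characteristic equation: r² + 10r + 169 = 0.
Discriminant is negative; roots r = -5 ± 12i (complex conjugate pair).
General solution uses e^(α x)(C₁ cos(β x) + C₂ sin(β x)): y = e^(-5x)(C₁cos(12x) + C₂sin(12x)).


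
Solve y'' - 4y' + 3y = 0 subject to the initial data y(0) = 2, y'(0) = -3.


Characteristic roots of r² - 4r + 3 = 0 are 3, 1.
General solution y = c₁ e^(3x) + c₂ e^(x).
Apply y(0) = 2: c₁ + c₂ = 2. Apply y'(0) = -3: 3 c₁ + 1 c₂ = -3.
Solve: c₁ = -5/2, c₂ = 9/2.
Particular solution: y = -(5/2)e^(3x) + (9/2)e^(x).


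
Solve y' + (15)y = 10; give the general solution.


P(x) = 15, Q(x) = 10; integrating factor μ = e^(15x).
(μ y)' = 10e^(15x) ⇒ μ y = (2/3)e^(15x) + C.
Divide by μ: y = 2/3 + Ce^(-15x).


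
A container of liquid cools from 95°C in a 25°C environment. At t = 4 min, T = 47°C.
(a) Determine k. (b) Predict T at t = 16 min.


Newton's law: T(t) = T_a + (T₀ - T_a)e^(-kt).
(a) Use T(4) = 47: (47 - 25)/(95 - 25) = e^(-k·4), so k = -ln(0.314)/4 ≈ 0.2894.
(b) Apply k to t = 16: T(16) = 25 + (70)e^(-4.630) ≈ 25.7°C.


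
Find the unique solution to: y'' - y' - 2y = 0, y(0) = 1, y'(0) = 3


Characteristic roots of r² - r - 2 = 0 are 2, -1.
General solution y = c₁ e^(2x) + c₂ e^(-x).
Apply y(0) = 1: c₁ + c₂ = 1. Apply y'(0) = 3: 2 c₁ - 1 c₂ = 3.
Solve: c₁ = 4/3, c₂ = -1/3.
Particular solution: y = (4/3)e^(2x) - (1/3)e^(-x).


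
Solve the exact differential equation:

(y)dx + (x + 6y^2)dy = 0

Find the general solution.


Check exactness: ∂M/∂y = 1 and ∂N/∂x = 1; equal, so the equation is exact.
Integrate M with respect to x (treating y as constant): ∫M dx = xy + h(y).
Differentiate w.r.t. y and set equal to N: the x-dependent terms already match, leaving h'(y) = 6y^2. Integrate: h(y) = 2y^3.
So F(x,y) = xy + 2y^3.
General solution: xy + 2y^3 = C.


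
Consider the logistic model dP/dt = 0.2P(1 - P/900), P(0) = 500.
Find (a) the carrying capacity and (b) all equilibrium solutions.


Logistic ODE dP/dt = 0.2P(1 - P/900) has equilibria where dP/dt = 0, i.e. P = 0 or P = 900.
The coefficient (1 - P/K) = 0 when P = K, identifying K = 900 as the carrying capacity.
(a) K = 900; (b) equilibria P = 0 and P = 900.


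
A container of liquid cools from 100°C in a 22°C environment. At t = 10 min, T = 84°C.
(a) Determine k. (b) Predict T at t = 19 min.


Newton's law: T(t) = T_a + (T₀ - T_a)e^(-kt).
(a) Use T(10) = 84: (84 - 22)/(100 - 22) = e^(-k·10), so k = -ln(0.795)/10 ≈ 0.0230.
(b) Apply k to t = 19: T(19) = 22 + (78)e^(-0.436) ≈ 72.4°C.


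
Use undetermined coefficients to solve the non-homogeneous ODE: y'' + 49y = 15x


Homogeneous: r² + 49 = 0 ⇒ r = ±7i, y_h = C₁cos(7x) + C₂sin(7x).
Polynomial forcing; try y_p = Ax + B. Then y_p'' + 49 y_p = 49(Ax + B) = 15x, so B = 0 and A = 15/49.
General solution: y = C₁cos(7x) + C₂sin(7x) + (15/49)x.


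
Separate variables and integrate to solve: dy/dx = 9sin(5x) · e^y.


Separate: e^(-y) dy = 9sin(5x) dx.
Integrate: -e^(-y) = -(9/5)cos(5x) + C₀.
Rearrange: e^(-y) = (9/5)cos(5x) + C.


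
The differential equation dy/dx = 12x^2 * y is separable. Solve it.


Separate variables: dy/y = 12x^2 dx.
Integrate: ln|y| = 4x^3 + C₀.
Exponentiate: y = Ce^(4x^3).


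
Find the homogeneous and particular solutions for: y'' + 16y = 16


Homogeneous part: r² + 16 = 0 ⇒ r = ±4i, so y_h = C₁cos(4x) + C₂sin(4x).
Try constant y_p = A; plug in: 16A = 16 ⇒ A = 1.
General solution: y = C₁cos(4x) + C₂sin(4x) + 1.


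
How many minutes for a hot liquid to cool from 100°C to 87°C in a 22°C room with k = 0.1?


From T(t) = T_a + (T₀ - T_a)e^(-kt), set T(t) = 87:
(87 - 22) / (100 - 22) = e^(-0.1t), so t = -ln(0.833)/0.1 ≈ 1.8 minutes.


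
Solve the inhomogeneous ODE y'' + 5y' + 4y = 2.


Characteristic roots of r² + 5r + 4 = 0 are -1, -4.
y_h = C₁e^(-x) + C₂e^(-4x).
Constant forcing; try y_p = A. Then 4A = 2 ⇒ A = 1/2.
General solution: y = C₁e^(-x) + C₂e^(-4x) + 1/2.


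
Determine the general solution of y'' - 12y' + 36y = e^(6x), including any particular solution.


Characteristic polynomial (r - 6)² = 0; repeated root r = 6.
y_h = (C₁ + C₂x)e^(6x). Forcing matches the repeated root (resonance), so try y_p = Ax² e^(6x).
Substitute and solve for A: 2A = 1, so A = 1/2.
General solution: y = (C₁ + C₂x + (1/2)x²)e^(6x).


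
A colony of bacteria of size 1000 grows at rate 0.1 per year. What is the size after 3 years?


The ODE dP/dt = 0.1P has solution P(t) = P(0)e^(0.1t).
Substitute P(0) = 1000 and t = 3: P(3) = 1000 e^(0.30) ≈ 1350.


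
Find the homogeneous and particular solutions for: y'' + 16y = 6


Homogeneous part: r² + 16 = 0 ⇒ r = ±4i, so y_h = C₁cos(4x) + C₂sin(4x).
Try constant y_p = A; plug in: 16A = 6 ⇒ A = 3/8.
General solution: y = C₁cos(4x) + C₂sin(4x) + 3/8.


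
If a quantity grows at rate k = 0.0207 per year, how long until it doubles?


Exponential growth: P(t) = P₀ e^(0.0207t). Set P(t)/P₀ = 2: e^(0.0207t) = 2.
Solve: t = ln(2)/0.0207 ≈ 33.49 years.


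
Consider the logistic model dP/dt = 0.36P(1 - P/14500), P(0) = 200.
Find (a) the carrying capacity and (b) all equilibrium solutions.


Logistic ODE dP/dt = 0.36P(1 - P/14500) has equilibria where dP/dt = 0, i.e. P = 0 or P = 14500.
The coefficient (1 - P/K) = 0 when P = K, identifying K = 14500 as the carrying capacity.
(a) K = 14500; (b) equilibria P = 0 and P = 14500.


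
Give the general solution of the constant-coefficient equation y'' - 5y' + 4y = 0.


Characteristic equation: r² - 5r + 4 = 0.
Factor: (r - 4)(r - 1) = 0 ⇒ r = 4, 1 (distinct real).
General solution: y = C₁e^(4x) + C₂e^(x).


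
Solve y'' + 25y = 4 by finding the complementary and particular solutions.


Homogeneous part: r² + 25 = 0 ⇒ r = ±5i, so y_h = C₁cos(5x) + C₂sin(5x).
Try constant y_p = A; plug in: 25A = 4 ⇒ A = 4/25.
General solution: y = C₁cos(5x) + C₂sin(5x) + 4/25.


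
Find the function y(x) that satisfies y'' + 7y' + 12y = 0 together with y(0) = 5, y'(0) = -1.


Characteristic roots of r² + 7r + 12 = 0 are -3, -4.
General solution y = c₁ e^(-3x) + c₂ e^(-4x).
Apply y(0) = 5: c₁ + c₂ = 5. Apply y'(0) = -1: -3 c₁ - 4 c₂ = -1.
Solve: c₁ = 19, c₂ = -14.
Particular solution: y = 19e^(-3x) - 14e^(-4x).


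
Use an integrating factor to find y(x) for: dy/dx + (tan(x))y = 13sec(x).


P(x) = tan(x) ⇒ μ = e^(∫tan(x)dx) = sec(x).
(sec(x) y)' = 13sec²(x) ⇒ sec(x) y = 13tan(x) + C.
Multiply by cos(x): y = 13sin(x) + C·cos(x).


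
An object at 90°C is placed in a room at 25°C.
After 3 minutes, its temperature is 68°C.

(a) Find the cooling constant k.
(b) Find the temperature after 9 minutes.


Newton's law: T(t) = T_a + (T₀ - T_a)e^(-kt).
(a) Use T(3) = 68: (68 - 25)/(90 - 25) = e^(-k·3), so k = -ln(0.662)/3 ≈ 0.1377.
(b) Apply k to t = 9: T(9) = 25 + (65)e^(-1.240) ≈ 43.8°C.


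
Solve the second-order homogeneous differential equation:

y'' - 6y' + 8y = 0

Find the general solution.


Characteristic equation: r² - 6r + 8 = 0.
Factor: (r - 4)(r - 2) = 0 ⇒ r = 4, 2 (distinct real).
General solution: y = C₁e^(4x) + C₂e^(2x).


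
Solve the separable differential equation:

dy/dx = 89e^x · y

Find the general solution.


Separate variables: dy/y = 89e^x dx.
Integrate: ln|y| = 89e^x + C₀.
Exponentiate: y = Ce^(89e^x).


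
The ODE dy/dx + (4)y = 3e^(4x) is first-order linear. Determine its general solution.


P(x) = 4 ⇒ μ = e^(4x).
(μ y)' = 3e^(8x) ⇒ μ y = (3/8)e^(8x) + C.
Divide by μ: y = (3/8)e^(4x) + Ce^(-4x).


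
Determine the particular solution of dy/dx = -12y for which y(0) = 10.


General solution of y' = -12y is y = Ce^(-12x).
Apply y(0) = 10: C = 10.
Particular solution: y = 10e^(-12x).


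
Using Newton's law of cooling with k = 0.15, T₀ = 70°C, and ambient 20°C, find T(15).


Newton's law: dT/dt = -k(T - T_a) has solution T(t) = T_a + (T₀ - T_a)e^(-kt).
Plug in T_a = 20, T₀ = 70, k = 0.15, t = 15: T(15) = 20 + (50)e^(-2.25) ≈ 25.3°C.


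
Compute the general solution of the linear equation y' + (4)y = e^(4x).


P(x) = 4 ⇒ μ = e^(4x).
(μ y)' = e^(8x) ⇒ μ y = e^(8x)/8 + C.
Divide by μ: y = (1/8)e^(4x) + Ce^(-4x).


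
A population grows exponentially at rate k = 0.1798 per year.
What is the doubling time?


Exponential growth: P(t) = P₀ e^(0.1798t). Set P(t)/P₀ = 2: e^(0.1798t) = 2.
Solve: t = ln(2)/0.1798 ≈ 3.86 years.


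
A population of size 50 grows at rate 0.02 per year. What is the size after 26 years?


The ODE dP/dt = 0.02P has solution P(t) = P(0)e^(0.02t).
Substitute P(0) = 50 and t = 26: P(26) = 50 e^(0.52) ≈ 84.


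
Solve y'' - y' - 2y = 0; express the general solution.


Characteristic equation: r² - r - 2 = 0.
Factor: (r - 2)(r + 1) = 0 ⇒ r = 2, -1 (distinct real).
General solution: y = C₁e^(2x) + C₂e^(-x).


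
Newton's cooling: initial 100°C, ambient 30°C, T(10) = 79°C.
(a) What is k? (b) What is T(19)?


Newton's law: T(t) = T_a + (T₀ - T_a)e^(-kt).
(a) Use T(10) = 79: (79 - 30)/(100 - 30) = e^(-k·10), so k = -ln(0.700)/10 ≈ 0.0357.
(b) Apply k to t = 19: T(19) = 30 + (70)e^(-0.678) ≈ 65.5°C.


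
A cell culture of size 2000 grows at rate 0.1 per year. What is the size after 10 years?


The ODE dP/dt = 0.1P has solution P(t) = P(0)e^(0.1t).
Substitute P(0) = 2000 and t = 10: P(10) = 2000 e^(1.00) ≈ 5437.


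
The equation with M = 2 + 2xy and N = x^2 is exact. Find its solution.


Check exactness: ∂M/∂y = 2x and ∂N/∂x = 2x; equal, so the equation is exact.
Integrate M with respect to x (treating y as constant): ∫M dx = 2x + x^2y + h(y).
Differentiate w.r.t. y and set equal to N: all terms match, so h'(y) = 0 and h is a constant absorbed into C.
General solution: 2x + x^2y = C.


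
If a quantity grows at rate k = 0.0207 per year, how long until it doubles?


Exponential growth: P(t) = P₀ e^(0.0207t). Set P(t)/P₀ = 2: e^(0.0207t) = 2.
Solve: t = ln(2)/0.0207 ≈ 33.49 years.


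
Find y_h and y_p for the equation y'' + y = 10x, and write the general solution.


Homogeneous: r² + 1 = 0 ⇒ r = ±1i, y_h = C₁cos(x) + C₂sin(x).
Polynomial forcing; try y_p = Ax + B. Then y_p'' + 1 y_p = 1(Ax + B) = 10x, so B = 0 and A = 10.
General solution: y = C₁cos(x) + C₂sin(x) + 10x.


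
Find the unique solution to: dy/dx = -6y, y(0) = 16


General solution of y' = -6y is y = Ce^(-6x).
Apply y(0) = 16: C = 16.
Particular solution: y = 16e^(-6x).


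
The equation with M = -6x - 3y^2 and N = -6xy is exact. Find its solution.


Check exactness: ∂M/∂y = -6y and ∂N/∂x = -6y; equal, so the equation is exact.
Integrate M with respect to x (treating y as constant): ∫M dx = -3x^2 - 3xy^2 + h(y).
Differentiate w.r.t. y and set equal to N: all terms match, so h'(y) = 0 and h is a constant absorbed into C.
General solution: -3x^2 - 3xy^2 = C.


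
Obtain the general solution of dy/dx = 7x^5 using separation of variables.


Integrate both sides with respect to x: y = ∫ 7x^5 dx = (7/6)x^6 + C.


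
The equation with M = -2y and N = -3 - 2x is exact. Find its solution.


Check exactness: ∂M/∂y = -2 and ∂N/∂x = -2; equal, so the equation is exact.
Integrate M with respect to x (treating y as constant): ∫M dx = -2xy + h(y).
Differentiate w.r.t. y and set equal to N: the x-dependent terms already match, leaving h'(y) = -3. Integrate: h(y) = -3y.
So F(x,y) = -3y - 2xy.
General solution: -3y - 2xy = C.


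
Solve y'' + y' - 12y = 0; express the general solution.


Characteristic equation: r² + r - 12 = 0.
Factor: (r + 4)(r - 3) = 0 ⇒ r = -4, 3 (distinct real).
General solution: y = C₁e^(-4x) + C₂e^(3x).


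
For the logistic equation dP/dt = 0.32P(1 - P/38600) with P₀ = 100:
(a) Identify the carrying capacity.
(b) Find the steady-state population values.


Logistic ODE dP/dt = 0.32P(1 - P/38600) has equilibria where dP/dt = 0, i.e. P = 0 or P = 38600.
The coefficient (1 - P/K) = 0 when P = K, identifying K = 38600 as the carrying capacity.
(a) K = 38600; (b) equilibria P = 0 and P = 38600.


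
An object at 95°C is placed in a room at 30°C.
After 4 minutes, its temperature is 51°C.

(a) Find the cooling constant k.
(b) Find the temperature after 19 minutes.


Newton's law: T(t) = T_a + (T₀ - T_a)e^(-kt).
(a) Use T(4) = 51: (51 - 30)/(95 - 30) = e^(-k·4), so k = -ln(0.323)/4 ≈ 0.2825.
(b) Apply k to t = 19: T(19) = 30 + (65)e^(-5.367) ≈ 30.3°C.


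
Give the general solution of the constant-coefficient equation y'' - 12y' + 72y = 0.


Characteristic equation: r² - 12r + 72 = 0.
Discriminant is negative; roots r = 6 ± 6i (complex conjugate pair).
General solution uses e^(α x)(C₁ cos(β x) + C₂ sin(β x)): y = e^(6x)(C₁cos(6x) + C₂sin(6x)).


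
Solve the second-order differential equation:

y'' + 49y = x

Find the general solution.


Homogeneous: r² + 49 = 0 ⇒ r = ±7i, y_h = C₁cos(7x) + C₂sin(7x).
Polynomial forcing; try y_p = Ax + B. Then y_p'' + 49 y_p = 49(Ax + B) = x, so B = 0 and A = 1/49.
General solution: y = C₁cos(7x) + C₂sin(7x) + (1/49)x.


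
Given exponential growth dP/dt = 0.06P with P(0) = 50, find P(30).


The ODE dP/dt = 0.06P has solution P(t) = P(0)e^(0.06t).
Substitute P(0) = 50 and t = 30: P(30) = 50 e^(1.80) ≈ 302.


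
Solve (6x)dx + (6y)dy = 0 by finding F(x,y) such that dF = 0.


Check exactness: ∂M/∂y = 0 and ∂N/∂x = 0; equal, so the equation is exact.
Integrate M with respect to x (treating y as constant): ∫M dx = 3x^2 + h(y).
Differentiate w.r.t. y and set equal to N: the x-dependent terms already match, leaving h'(y) = 6y. Integrate: h(y) = 3y^2.
So F(x,y) = 3y^2 + 3x^2.
General solution: 3y^2 + 3x^2 = C.


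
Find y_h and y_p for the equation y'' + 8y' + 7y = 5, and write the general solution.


Characteristic roots of r² + 8r + 7 = 0 are -7, -1.
y_h = C₁e^(-7x) + C₂e^(-x).
Constant forcing; try y_p = A. Then 7A = 5 ⇒ A = 5/7.
General solution: y = C₁e^(-7x) + C₂e^(-x) + 5/7.


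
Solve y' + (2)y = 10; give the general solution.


P(x) = 2, Q(x) = 10; integrating factor μ = e^(2x).
(μ y)' = 10e^(2x) ⇒ μ y = 5e^(2x) + C.
Divide by μ: y = 5 + Ce^(-2x).


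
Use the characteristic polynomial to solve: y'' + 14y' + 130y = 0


Characteristic equation: r² + 14r + 130 = 0.
Discriminant is negative; roots r = -7 ± 9i (complex conjugate pair).
General solution uses e^(α x)(C₁ cos(β x) + C₂ sin(β x)): y = e^(-7x)(C₁cos(9x) + C₂sin(9x)).


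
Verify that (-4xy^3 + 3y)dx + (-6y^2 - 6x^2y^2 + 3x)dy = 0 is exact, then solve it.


Check exactness: ∂M/∂y = -12xy^2 + 3 and ∂N/∂x = -12xy^2 + 3; equal, so the equation is exact.
Integrate M with respect to x (treating y as constant): ∫M dx = -2x^2y^3 + 3xy + h(y).
Differentiate w.r.t. y and set equal to N: the x-dependent terms already match, leaving h'(y) = -6y^2. Integrate: h(y) = -2y^3.
So F(x,y) = -2y^3 - 2x^2y^3 + 3xy.
General solution: -2y^3 - 2x^2y^3 + 3xy = C.


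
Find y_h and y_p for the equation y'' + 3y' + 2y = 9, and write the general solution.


Characteristic roots of r² + 3r + 2 = 0 are -1, -2.
y_h = C₁e^(-x) + C₂e^(-2x).
Constant forcing; try y_p = A. Then 2A = 9 ⇒ A = 9/2.
General solution: y = C₁e^(-x) + C₂e^(-2x) + 9/2.


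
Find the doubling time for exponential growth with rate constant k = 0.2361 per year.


Exponential growth: P(t) = P₀ e^(0.2361t). Set P(t)/P₀ = 2: e^(0.2361t) = 2.
Solve: t = ln(2)/0.2361 ≈ 2.94 years.


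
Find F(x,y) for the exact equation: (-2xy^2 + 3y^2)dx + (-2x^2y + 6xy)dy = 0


Check exactness: ∂M/∂y = -4xy + 6y and ∂N/∂x = -4xy + 6y; equal, so the equation is exact.
Integrate M with respect to x (treating y as constant): ∫M dx = -x^2y^2 + 3xy^2 + h(y).
Differentiate w.r.t. y and set equal to N: all terms match, so h'(y) = 0 and h is a constant absorbed into C.
General solution: -x^2y^2 + 3xy^2 = C.


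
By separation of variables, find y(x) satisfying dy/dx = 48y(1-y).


Separate: dy/[y(1-y)] = 48 dx.
Partial fractions: 1/[y(1-y)] = 1/y + 1/(1-y).
Integrate: ln|y/(1-y)| = 48x + C₀.
Solve for y: y = 1/(1 + Ce^(-48x)).


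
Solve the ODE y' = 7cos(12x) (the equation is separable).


g(y) = 1, so integrate directly: y = ∫ 7cos(12x) dx = (7/12)sin(12x) + C.


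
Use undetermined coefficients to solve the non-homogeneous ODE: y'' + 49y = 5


Homogeneous part: r² + 49 = 0 ⇒ r = ±7i, so y_h = C₁cos(7x) + C₂sin(7x).
Try constant y_p = A; plug in: 49A = 5 ⇒ A = 5/49.
General solution: y = C₁cos(7x) + C₂sin(7x) + 5/49.


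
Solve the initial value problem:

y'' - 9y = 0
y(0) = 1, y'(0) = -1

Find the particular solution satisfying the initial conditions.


Characteristic roots of r² - 9 = 0 are -3, 3.
General solution y = c₁ e^(-3x) + c₂ e^(3x).
Apply y(0) = 1: c₁ + c₂ = 1. Apply y'(0) = -1: -3 c₁ + 3 c₂ = -1.
Solve: c₁ = 2/3, c₂ = 1/3.
Particular solution: y = (2/3)e^(-3x) + (1/3)e^(3x).


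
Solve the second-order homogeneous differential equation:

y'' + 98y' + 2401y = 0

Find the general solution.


Characteristic equation: r² + 98r + 2401 = 0, i.e. (r + 49)² = 0.
Repeated root r = -49; include an x factor for the second linearly independent solution.
General solution: y = (C₁ + C₂x)e^(-49x).


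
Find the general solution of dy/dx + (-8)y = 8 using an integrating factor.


P(x) = -8 ⇒ μ = e^(-8x).
(μ y)' = 8e^(-8x) ⇒ μ y = -e^(-8x) + C.
Divide by μ: y = -1 + Ce^(8x).


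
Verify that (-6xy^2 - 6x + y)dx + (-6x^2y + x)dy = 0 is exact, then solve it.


Check exactness: ∂M/∂y = -12xy + 1 and ∂N/∂x = -12xy + 1; equal, so the equation is exact.
Integrate M with respect to x (treating y as constant): ∫M dx = -3x^2y^2 - 3x^2 + xy + h(y).
Differentiate w.r.t. y and set equal to N: all terms match, so h'(y) = 0 and h is a constant absorbed into C.
General solution: -3x^2y^2 - 3x^2 + xy = C.


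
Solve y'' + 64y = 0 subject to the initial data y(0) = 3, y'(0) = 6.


Characteristic roots of r² + 64 = 0 are ±8i, so y = C₁cos(8x) + C₂sin(8x).
Apply y(0) = 3: C₁ = 3. Differentiate and apply y'(0) = 6: 8·C₂ = 6, so C₂ = 3/4.
Particular solution: y = 3cos(8x) + (3/4)sin(8x).


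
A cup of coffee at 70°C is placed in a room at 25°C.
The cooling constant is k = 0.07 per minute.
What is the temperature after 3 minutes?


Newton's law: dT/dt = -k(T - T_a) has solution T(t) = T_a + (T₀ - T_a)e^(-kt).
Plug in T_a = 25, T₀ = 70, k = 0.07, t = 3: T(3) = 25 + (45)e^(-0.21) ≈ 61.5°C.


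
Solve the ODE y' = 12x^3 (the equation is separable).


Integrate both sides with respect to x: y = ∫ 12x^3 dx = 3x^4 + C.


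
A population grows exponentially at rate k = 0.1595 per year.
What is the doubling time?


Exponential growth: P(t) = P₀ e^(0.1595t). Set P(t)/P₀ = 2: e^(0.1595t) = 2.
Solve: t = ln(2)/0.1595 ≈ 4.35 years.


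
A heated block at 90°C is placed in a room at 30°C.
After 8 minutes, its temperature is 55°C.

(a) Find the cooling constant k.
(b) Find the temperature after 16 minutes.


Newton's law: T(t) = T_a + (T₀ - T_a)e^(-kt).
(a) Use T(8) = 55: (55 - 30)/(90 - 30) = e^(-k·8), so k = -ln(0.417)/8 ≈ 0.1094.
(b) Apply k to t = 16: T(16) = 30 + (60)e^(-1.751) ≈ 40.4°C.


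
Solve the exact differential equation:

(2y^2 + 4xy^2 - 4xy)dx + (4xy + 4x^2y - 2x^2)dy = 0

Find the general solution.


Check exactness: ∂M/∂y = 4y + 8xy - 4x and ∂N/∂x = 4y + 8xy - 4x; equal, so the equation is exact.
Integrate M with respect to x (treating y as constant): ∫M dx = 2xy^2 + 2x^2y^2 - 2x^2y + h(y).
Differentiate w.r.t. y and set equal to N: all terms match, so h'(y) = 0 and h is a constant absorbed into C.
General solution: 2xy^2 + 2x^2y^2 - 2x^2y = C.


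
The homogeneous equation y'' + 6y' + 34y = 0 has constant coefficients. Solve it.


Characteristic equation: r² + 6r + 34 = 0.
Discriminant is negative; roots r = -3 ± 5i (complex conjugate pair).
General solution uses e^(α x)(C₁ cos(β x) + C₂ sin(β x)): y = e^(-3x)(C₁cos(5x) + C₂sin(5x)).


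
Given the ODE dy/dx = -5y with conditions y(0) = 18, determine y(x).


General solution of y' = -5y is y = Ce^(-5x).
Apply y(0) = 18: C = 18.
Particular solution: y = 18e^(-5x).


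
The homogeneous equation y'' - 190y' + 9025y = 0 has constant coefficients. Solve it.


Characteristic equation: r² - 190r + 9025 = 0, i.e. (r - 95)² = 0.
Repeated root r = 95; include an x factor for the second linearly independent solution.
General solution: y = (C₁ + C₂x)e^(95x).


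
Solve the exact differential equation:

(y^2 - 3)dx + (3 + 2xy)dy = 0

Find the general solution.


Check exactness: ∂M/∂y = 2y and ∂N/∂x = 2y; equal, so the equation is exact.
Integrate M with respect to x (treating y as constant): ∫M dx = xy^2 - 3x + h(y).
Differentiate w.r.t. y and set equal to N: the x-dependent terms already match, leaving h'(y) = 3. Integrate: h(y) = 3y.
So F(x,y) = 3y + xy^2 - 3x.
General solution: 3y + xy^2 - 3x = C.


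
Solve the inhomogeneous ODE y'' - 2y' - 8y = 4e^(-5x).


Characteristic roots of r² - 2r - 8 = 0 are -2, 4.
y_h = C₁e^(-2x) + C₂e^(4x).
Forcing exponent -5 is not a characteristic root; try y_p = Ae^(-5x).
Substitute: A·(25 + (-2)·-5 + (-8)) = A·27 = 4, so A = 4/27.
General solution: y = C₁e^(-2x) + C₂e^(4x) + (4/27)e^(-5x).


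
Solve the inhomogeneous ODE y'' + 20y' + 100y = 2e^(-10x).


Characteristic polynomial (r + 10)² = 0; repeated root r = -10.
y_h = (C₁ + C₂x)e^(-10x). Forcing matches the repeated root (resonance), so try y_p = Ax² e^(-10x).
Substitute and solve for A: 2A = 2, so A = 1.
General solution: y = (C₁ + C₂x + x²)e^(-10x).


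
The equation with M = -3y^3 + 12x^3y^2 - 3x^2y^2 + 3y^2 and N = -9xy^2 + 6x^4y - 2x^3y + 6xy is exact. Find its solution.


Check exactness: ∂M/∂y = -9y^2 + 24x^3y - 6x^2y + 6y and ∂N/∂x = -9y^2 + 24x^3y - 6x^2y + 6y; equal, so the equation is exact.
Integrate M with respect to x (treating y as constant): ∫M dx = -3xy^3 + 3x^4y^2 - x^3y^2 + 3xy^2 + h(y).
Differentiate w.r.t. y and set equal to N: all terms match, so h'(y) = 0 and h is a constant absorbed into C.
General solution: -3xy^3 + 3x^4y^2 - x^3y^2 + 3xy^2 = C.


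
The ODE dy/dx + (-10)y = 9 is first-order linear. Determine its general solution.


P(x) = -10 ⇒ μ = e^(-10x).
(μ y)' = 9e^(-10x) ⇒ μ y = -(9/10)e^(-10x) + C.
Divide by μ: y = -9/10 + Ce^(10x).


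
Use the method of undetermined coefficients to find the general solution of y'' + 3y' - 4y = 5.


Characteristic roots of r² + 3r - 4 = 0 are 1, -4.
y_h = C₁e^(x) + C₂e^(-4x).
Forcing exponent 0 is not a characteristic root; try y_p = A.
Substitute: A·(0 + (3)·0 + (-4)) = A·-4 = 5, so A = -5/4.
General solution: y = C₁e^(x) + C₂e^(-4x) - 5/4.


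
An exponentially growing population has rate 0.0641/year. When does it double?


Exponential growth: P(t) = P₀ e^(0.0641t). Set P(t)/P₀ = 2: e^(0.0641t) = 2.
Solve: t = ln(2)/0.0641 ≈ 10.81 years.


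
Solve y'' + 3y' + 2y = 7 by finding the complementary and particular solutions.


Characteristic roots of r² + 3r + 2 = 0 are -1, -2.
y_h = C₁e^(-x) + C₂e^(-2x).
Constant forcing; try y_p = A. Then 2A = 7 ⇒ A = 7/2.
General solution: y = C₁e^(-x) + C₂e^(-2x) + 7/2.


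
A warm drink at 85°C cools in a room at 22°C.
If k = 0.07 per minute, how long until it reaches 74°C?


From T(t) = T_a + (T₀ - T_a)e^(-kt), set T(t) = 74:
(74 - 22) / (85 - 22) = e^(-0.07t), so t = -ln(0.825)/0.07 ≈ 2.7 minutes.


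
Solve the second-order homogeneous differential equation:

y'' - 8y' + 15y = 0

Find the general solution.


Characteristic equation: r² - 8r + 15 = 0.
Factor: (r - 5)(r - 3) = 0 ⇒ r = 5, 3 (distinct real).
General solution: y = C₁e^(5x) + C₂e^(3x).


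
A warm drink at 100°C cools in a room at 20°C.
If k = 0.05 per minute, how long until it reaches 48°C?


From T(t) = T_a + (T₀ - T_a)e^(-kt), set T(t) = 48:
(48 - 20) / (100 - 20) = e^(-0.05t), so t = -ln(0.350)/0.05 ≈ 21.0 minutes.


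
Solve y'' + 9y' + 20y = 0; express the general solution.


Characteristic equation: r² + 9r + 20 = 0.
Factor: (r + 5)(r + 4) = 0 ⇒ r = -5, -4 (distinct real).
General solution: y = C₁e^(-5x) + C₂e^(-4x).


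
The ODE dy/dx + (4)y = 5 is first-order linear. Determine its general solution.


P(x) = 4, Q(x) = 5; integrating factor μ = e^(4x).
(μ y)' = 5e^(4x) ⇒ μ y = (5/4)e^(4x) + C.
Divide by μ: y = 5/4 + Ce^(-4x).


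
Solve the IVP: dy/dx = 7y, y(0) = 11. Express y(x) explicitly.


General solution of y' = 7y is y = Ce^(7x).
Apply y(0) = 11: C = 11.
Particular solution: y = 11e^(7x).


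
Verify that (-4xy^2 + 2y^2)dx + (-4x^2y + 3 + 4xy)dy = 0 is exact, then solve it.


Check exactness: ∂M/∂y = -8xy + 4y and ∂N/∂x = -8xy + 4y; equal, so the equation is exact.
Integrate M with respect to x (treating y as constant): ∫M dx = -2x^2y^2 + 2xy^2 + h(y).
Differentiate w.r.t. y and set equal to N: the x-dependent terms already match, leaving h'(y) = 3. Integrate: h(y) = 3y.
So F(x,y) = -2x^2y^2 + 3y + 2xy^2.
General solution: -2x^2y^2 + 3y + 2xy^2 = C.


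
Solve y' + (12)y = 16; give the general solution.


P(x) = 12, Q(x) = 16; integrating factor μ = e^(12x).
(μ y)' = 16e^(12x) ⇒ μ y = (4/3)e^(12x) + C.
Divide by μ: y = 4/3 + Ce^(-12x).


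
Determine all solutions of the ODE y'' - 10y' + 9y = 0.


Characteristic equation: r² - 10r + 9 = 0.
Factor: (r - 9)(r - 1) = 0 ⇒ r = 9, 1 (distinct real).
General solution: y = C₁e^(9x) + C₂e^(x).


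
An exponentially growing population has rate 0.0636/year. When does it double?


Exponential growth: P(t) = P₀ e^(0.0636t). Set P(t)/P₀ = 2: e^(0.0636t) = 2.
Solve: t = ln(2)/0.0636 ≈ 10.90 years.


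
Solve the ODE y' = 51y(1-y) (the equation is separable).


Separate: dy/[y(1-y)] = 51 dx.
Partial fractions: 1/[y(1-y)] = 1/y + 1/(1-y).
Integrate: ln|y/(1-y)| = 51x + C₀.
Solve for y: y = 1/(1 + Ce^(-51x)).


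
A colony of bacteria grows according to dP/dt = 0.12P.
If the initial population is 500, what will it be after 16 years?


The ODE dP/dt = 0.12P has solution P(t) = P(0)e^(0.12t).
Substitute P(0) = 500 and t = 16: P(16) = 500 e^(1.92) ≈ 3410.


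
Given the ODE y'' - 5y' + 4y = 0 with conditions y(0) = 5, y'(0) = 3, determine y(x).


Characteristic roots of r² - 5r + 4 = 0 are 4, 1.
General solution y = c₁ e^(4x) + c₂ e^(x).
Apply y(0) = 5: c₁ + c₂ = 5. Apply y'(0) = 3: 4 c₁ + 1 c₂ = 3.
Solve: c₁ = -2/3, c₂ = 17/3.
Particular solution: y = -(2/3)e^(4x) + (17/3)e^(x).


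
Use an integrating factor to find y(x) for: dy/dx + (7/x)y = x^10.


P(x) = 7/x ⇒ μ = x^7.
(x^7 y)' = x^7·x^10 = x^17.
Integrate: x^7 y = x^18/(18) + C.
Solve for y: y = (1/18)x^11 + C/x^7.


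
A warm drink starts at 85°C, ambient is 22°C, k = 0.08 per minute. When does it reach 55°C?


From T(t) = T_a + (T₀ - T_a)e^(-kt), set T(t) = 55:
(55 - 22) / (85 - 22) = e^(-0.08t), so t = -ln(0.524)/0.08 ≈ 8.1 minutes.


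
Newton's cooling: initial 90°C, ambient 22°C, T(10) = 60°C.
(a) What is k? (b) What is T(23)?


Newton's law: T(t) = T_a + (T₀ - T_a)e^(-kt).
(a) Use T(10) = 60: (60 - 22)/(90 - 22) = e^(-k·10), so k = -ln(0.559)/10 ≈ 0.0582.
(b) Apply k to t = 23: T(23) = 22 + (68)e^(-1.338) ≈ 39.8°C.


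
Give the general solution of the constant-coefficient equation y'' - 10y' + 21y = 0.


Characteristic equation: r² - 10r + 21 = 0.
Factor: (r - 3)(r - 7) = 0 ⇒ r = 3, 7 (distinct real).
General solution: y = C₁e^(3x) + C₂e^(7x).


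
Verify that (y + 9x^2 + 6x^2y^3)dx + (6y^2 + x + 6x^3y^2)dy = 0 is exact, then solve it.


Check exactness: ∂M/∂y = 1 + 18x^2y^2 and ∂N/∂x = 1 + 18x^2y^2; equal, so the equation is exact.
Integrate M with respect to x (treating y as constant): ∫M dx = xy + 3x^3 + 2x^3y^3 + h(y).
Differentiate w.r.t. y and set equal to N: the x-dependent terms already match, leaving h'(y) = 6y^2. Integrate: h(y) = 2y^3.
So F(x,y) = 2y^3 + xy + 3x^3 + 2x^3y^3.
General solution: 2y^3 + xy + 3x^3 + 2x^3y^3 = C.


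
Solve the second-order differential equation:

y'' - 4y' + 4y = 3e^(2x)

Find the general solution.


Characteristic polynomial (r - 2)² = 0; repeated root r = 2.
y_h = (C₁ + C₂x)e^(2x). Forcing matches the repeated root (resonance), so try y_p = Ax² e^(2x).
Substitute and solve for A: 2A = 3, so A = 3/2.
General solution: y = (C₁ + C₂x + (3/2)x²)e^(2x).


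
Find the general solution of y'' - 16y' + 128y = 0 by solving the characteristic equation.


Characteristic equation: r² - 16r + 128 = 0.
Discriminant is negative; roots r = 8 ± 8i (complex conjugate pair).
General solution uses e^(α x)(C₁ cos(β x) + C₂ sin(β x)): y = e^(8x)(C₁cos(8x) + C₂sin(8x)).


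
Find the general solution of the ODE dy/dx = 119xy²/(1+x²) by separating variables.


Separate: dy/y² = 119x/(1+x²) dx.
Integrate LHS: ∫ dy/y² = -1/y.
Integrate RHS via u = 1+x²: (119/2)ln(1+x²) + C.
Result: -1/y = (119/2)ln(1+x²) + C.


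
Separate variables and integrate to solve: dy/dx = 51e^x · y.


Separate variables: dy/y = 51e^x dx.
Integrate: ln|y| = 51e^x + C₀.
Exponentiate: y = Ce^(51e^x).


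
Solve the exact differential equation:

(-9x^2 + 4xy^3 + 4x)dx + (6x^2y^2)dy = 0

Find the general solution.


Check exactness: ∂M/∂y = 12xy^2 and ∂N/∂x = 12xy^2; equal, so the equation is exact.
Integrate M with respect to x (treating y as constant): ∫M dx = -3x^3 + 2x^2y^3 + 2x^2 + h(y).
Differentiate w.r.t. y and set equal to N: all terms match, so h'(y) = 0 and h is a constant absorbed into C.
General solution: -3x^3 + 2x^2y^3 + 2x^2 = C.


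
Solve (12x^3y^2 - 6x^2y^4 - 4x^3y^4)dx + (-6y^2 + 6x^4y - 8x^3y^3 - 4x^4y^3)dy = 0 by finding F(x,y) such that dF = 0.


Check exactness: ∂M/∂y = 24x^3y - 24x^2y^3 - 16x^3y^3 and ∂N/∂x = 24x^3y - 24x^2y^3 - 16x^3y^3; equal, so the equation is exact.
Integrate M with respect to x (treating y as constant): ∫M dx = 3x^4y^2 - 2x^3y^4 - x^4y^4 + h(y).
Differentiate w.r.t. y and set equal to N: the x-dependent terms already match, leaving h'(y) = -6y^2. Integrate: h(y) = -2y^3.
So F(x,y) = -2y^3 + 3x^4y^2 - 2x^3y^4 - x^4y^4.
General solution: -2y^3 + 3x^4y^2 - 2x^3y^4 - x^4y^4 = C.
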